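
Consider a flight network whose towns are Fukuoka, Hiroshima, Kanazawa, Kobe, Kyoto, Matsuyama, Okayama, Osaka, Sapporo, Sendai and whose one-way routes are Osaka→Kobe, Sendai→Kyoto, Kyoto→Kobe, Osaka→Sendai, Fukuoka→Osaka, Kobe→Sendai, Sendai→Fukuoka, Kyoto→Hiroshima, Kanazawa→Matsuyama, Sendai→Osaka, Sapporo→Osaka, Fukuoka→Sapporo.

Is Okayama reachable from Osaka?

No

Explore from Osaka.
Distance 1: reach Kobe, Sendai.
Distance 2: reach Fukuoka, Kyoto.
Distance 3: reach Hiroshima, Sapporo.
The search from Osaka is exhausted; no directed path reaches Okayama.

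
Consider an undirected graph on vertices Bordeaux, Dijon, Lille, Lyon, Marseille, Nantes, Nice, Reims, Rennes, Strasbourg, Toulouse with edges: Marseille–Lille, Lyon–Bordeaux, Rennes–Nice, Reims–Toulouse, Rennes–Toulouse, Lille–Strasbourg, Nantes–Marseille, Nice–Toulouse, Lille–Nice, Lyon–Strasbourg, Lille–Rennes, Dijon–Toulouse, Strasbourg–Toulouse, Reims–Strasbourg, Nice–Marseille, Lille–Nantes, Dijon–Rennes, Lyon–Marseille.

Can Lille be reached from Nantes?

Yes

Explore from Nantes.
Distance 1: reach Lille, Marseille.
Found Lille.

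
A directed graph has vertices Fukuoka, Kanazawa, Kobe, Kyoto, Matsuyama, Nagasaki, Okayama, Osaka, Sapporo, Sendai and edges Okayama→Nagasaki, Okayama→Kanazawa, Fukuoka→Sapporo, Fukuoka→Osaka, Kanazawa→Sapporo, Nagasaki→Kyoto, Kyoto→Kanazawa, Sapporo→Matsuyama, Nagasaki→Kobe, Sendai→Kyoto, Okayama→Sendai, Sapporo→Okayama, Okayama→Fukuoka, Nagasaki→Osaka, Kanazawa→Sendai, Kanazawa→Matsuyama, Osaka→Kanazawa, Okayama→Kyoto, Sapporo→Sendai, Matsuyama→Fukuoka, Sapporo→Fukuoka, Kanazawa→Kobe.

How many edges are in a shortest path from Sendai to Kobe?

Distance 0: Sendai.
Distance 1: Kyoto.
Distance 2: Kanazawa.
Distance 3: Kobe, Matsuyama, Sapporo — contains Kobe.

3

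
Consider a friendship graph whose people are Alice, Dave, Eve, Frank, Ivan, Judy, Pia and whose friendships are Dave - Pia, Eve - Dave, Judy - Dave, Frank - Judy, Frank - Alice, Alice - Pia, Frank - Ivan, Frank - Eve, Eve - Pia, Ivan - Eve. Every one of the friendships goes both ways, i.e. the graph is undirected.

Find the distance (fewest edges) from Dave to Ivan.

Distance 0: Dave.
Distance 1: Eve, Judy, Pia.
Distance 2: Alice, Frank, Ivan — contains Ivan.

2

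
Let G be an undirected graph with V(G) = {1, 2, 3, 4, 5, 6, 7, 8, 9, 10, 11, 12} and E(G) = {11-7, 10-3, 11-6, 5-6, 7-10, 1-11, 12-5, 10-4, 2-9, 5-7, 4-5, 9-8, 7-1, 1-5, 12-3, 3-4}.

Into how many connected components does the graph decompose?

From 1: component {1, 3, 4, 5, 6, 7, 10, 11, 12}.
From 2: component {2, 8, 9}.
That's 2 components.

2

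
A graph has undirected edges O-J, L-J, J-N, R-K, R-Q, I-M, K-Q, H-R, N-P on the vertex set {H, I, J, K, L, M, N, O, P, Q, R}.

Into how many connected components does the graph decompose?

From H: component {H, K, Q, R}.
From I: component {I, M}.
From J: component {J, L, N, O, P}.
That's 3 components.

3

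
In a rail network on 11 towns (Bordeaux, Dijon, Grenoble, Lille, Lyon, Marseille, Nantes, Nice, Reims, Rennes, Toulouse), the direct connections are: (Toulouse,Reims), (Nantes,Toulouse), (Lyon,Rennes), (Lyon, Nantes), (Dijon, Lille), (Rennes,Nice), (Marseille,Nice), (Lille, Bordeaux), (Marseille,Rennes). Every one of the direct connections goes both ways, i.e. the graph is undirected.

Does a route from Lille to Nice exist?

Explore from Lille.
Distance 1: reach Bordeaux, Dijon.
The search is exhausted without reaching Nice; it lies in a different component.

No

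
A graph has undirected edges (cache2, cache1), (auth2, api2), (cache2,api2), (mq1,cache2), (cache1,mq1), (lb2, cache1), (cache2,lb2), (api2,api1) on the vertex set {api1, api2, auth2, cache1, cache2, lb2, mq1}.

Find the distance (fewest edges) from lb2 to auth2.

Distance 0: lb2.
Distance 1: cache1, cache2.
Distance 2: api2, mq1.
Distance 3: api1, auth2 — contains auth2.

3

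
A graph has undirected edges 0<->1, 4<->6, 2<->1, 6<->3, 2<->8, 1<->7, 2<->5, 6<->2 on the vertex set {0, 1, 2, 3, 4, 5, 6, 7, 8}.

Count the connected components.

From 0: component {0, 1, 2, 3, 4, 5, 6, 7, 8}.
That's 1 component.

1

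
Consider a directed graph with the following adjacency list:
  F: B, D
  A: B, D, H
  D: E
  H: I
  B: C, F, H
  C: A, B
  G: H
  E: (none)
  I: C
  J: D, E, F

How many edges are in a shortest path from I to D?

Distance 0: I.
Distance 1: C.
Distance 2: A, B.
Distance 3: D, F, H — contains D.

3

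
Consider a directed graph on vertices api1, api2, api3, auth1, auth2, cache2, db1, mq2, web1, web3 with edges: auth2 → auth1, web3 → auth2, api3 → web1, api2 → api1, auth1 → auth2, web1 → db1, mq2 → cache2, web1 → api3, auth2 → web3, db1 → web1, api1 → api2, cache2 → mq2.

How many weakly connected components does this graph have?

4

From api1: component {api1, api2}.
From api3: component {api3, db1, web1}.
From auth1: component {auth1, auth2, web3}.
From cache2: component {cache2, mq2}.
That's 4 components.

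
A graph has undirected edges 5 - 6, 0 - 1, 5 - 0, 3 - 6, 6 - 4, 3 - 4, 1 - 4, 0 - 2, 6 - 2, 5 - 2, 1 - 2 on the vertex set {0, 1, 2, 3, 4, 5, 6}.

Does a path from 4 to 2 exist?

Explore from 4.
Distance 1: reach 1, 3, 6.
Distance 2: reach 0, 2, 5.
Found 2.

Yes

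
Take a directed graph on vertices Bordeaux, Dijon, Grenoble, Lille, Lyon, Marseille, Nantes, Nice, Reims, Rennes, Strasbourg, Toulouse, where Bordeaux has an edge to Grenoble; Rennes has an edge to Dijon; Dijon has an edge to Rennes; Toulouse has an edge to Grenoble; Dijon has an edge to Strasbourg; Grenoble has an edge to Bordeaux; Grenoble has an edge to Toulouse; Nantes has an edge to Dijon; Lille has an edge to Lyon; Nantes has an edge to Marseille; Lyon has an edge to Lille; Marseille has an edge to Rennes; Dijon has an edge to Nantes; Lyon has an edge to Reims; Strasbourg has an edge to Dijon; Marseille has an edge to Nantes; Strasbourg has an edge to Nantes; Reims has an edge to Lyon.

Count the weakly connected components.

From Bordeaux: component {Bordeaux, Grenoble, Toulouse}.
From Dijon: component {Dijon, Marseille, Nantes, Rennes, Strasbourg}.
From Lille: component {Lille, Lyon, Reims}.
From Nice: component {Nice}.
That's 4 components.

4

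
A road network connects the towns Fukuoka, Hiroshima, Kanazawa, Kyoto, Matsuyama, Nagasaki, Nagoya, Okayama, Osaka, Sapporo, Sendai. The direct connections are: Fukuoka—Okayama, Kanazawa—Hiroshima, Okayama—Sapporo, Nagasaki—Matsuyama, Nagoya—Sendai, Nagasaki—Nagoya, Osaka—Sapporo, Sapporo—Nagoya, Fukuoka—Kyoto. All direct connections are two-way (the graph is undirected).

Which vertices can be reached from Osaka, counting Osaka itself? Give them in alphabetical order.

Fukuoka, Kyoto, Matsuyama, Nagasaki, Nagoya, Okayama, Osaka, Sapporo, Sendai

Start at Osaka.
Its neighbours: Sapporo.
Then their neighbours: Nagoya, Okayama.
Then next layer: Fukuoka, Nagasaki, Sendai.
Then next layer: Kyoto, Matsuyama.
Nothing further is reachable.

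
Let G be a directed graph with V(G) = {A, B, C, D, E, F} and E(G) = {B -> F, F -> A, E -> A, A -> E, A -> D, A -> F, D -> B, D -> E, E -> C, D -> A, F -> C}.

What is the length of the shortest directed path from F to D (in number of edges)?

Distance 0: F.
Distance 1: A, C.
Distance 2: D, E — contains D.

2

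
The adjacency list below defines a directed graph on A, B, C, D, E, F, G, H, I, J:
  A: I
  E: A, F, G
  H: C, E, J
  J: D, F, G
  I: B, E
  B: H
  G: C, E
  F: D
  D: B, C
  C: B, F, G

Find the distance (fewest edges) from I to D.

3

Distance 0: I.
Distance 1: B, E.
Distance 2: A, F, G, H.
Distance 3: C, D, J — contains D.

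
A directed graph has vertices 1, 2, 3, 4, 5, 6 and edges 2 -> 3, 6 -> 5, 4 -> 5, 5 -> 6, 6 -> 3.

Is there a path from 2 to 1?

Explore from 2.
Distance 1: reach 3.
The search from 2 is exhausted; no directed path reaches 1.

No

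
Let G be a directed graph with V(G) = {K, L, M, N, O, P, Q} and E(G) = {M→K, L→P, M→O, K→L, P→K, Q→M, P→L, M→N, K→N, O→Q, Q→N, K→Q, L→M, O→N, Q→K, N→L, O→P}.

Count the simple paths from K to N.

7

K→L→M→N
K→L→M→O→N
K→L→M→O→Q→N
K→N
K→Q→M→N
K→Q→M→O→N
K→Q→N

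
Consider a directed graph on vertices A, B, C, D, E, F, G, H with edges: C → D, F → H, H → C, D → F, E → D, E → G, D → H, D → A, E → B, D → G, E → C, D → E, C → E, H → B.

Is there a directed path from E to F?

Yes

Explore from E.
Distance 1: reach B, C, D, G.
Distance 2: reach A, F, H.
Found F.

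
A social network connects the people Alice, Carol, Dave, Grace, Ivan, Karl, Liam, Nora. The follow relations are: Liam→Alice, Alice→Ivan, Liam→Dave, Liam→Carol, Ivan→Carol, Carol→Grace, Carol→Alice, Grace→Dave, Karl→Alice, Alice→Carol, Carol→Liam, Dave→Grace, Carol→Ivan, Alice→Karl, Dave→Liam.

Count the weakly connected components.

2

From Alice: component {Alice, Carol, Dave, Grace, Ivan, Karl, Liam}.
From Nora: component {Nora}.
That's 2 components.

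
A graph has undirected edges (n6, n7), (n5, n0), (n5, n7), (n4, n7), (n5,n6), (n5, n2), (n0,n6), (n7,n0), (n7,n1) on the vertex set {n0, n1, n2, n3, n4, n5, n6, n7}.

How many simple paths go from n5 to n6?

5

n5–n0–n6
n5–n0–n7–n6
n5–n6
n5–n7–n0–n6
n5–n7–n6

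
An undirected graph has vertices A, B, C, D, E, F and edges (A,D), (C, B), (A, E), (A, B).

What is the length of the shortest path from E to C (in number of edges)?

3

Distance 0: E.
Distance 1: A.
Distance 2: B, D.
Distance 3: C — contains C.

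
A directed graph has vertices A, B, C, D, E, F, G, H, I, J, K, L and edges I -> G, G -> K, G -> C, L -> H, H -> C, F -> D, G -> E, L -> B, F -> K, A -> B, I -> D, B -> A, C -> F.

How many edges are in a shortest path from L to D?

Distance 0: L.
Distance 1: B, H.
Distance 2: A, C.
Distance 3: F.
Distance 4: D, K — contains D.

4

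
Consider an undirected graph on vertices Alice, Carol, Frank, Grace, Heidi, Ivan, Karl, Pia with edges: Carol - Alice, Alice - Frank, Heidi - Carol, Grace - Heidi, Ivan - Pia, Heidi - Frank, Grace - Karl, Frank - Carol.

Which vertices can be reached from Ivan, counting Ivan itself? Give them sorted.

Ivan, Pia

Start at Ivan.
Its neighbours: Pia.
Nothing further is reachable.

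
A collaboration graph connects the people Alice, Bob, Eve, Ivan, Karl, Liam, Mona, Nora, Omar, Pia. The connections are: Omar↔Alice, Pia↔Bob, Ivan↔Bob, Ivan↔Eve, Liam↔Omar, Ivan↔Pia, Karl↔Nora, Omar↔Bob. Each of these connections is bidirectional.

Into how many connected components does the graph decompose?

From Alice: component {Alice, Bob, Eve, Ivan, Liam, Omar, Pia}.
From Karl: component {Karl, Nora}.
From Mona: component {Mona}.
That's 3 components.

3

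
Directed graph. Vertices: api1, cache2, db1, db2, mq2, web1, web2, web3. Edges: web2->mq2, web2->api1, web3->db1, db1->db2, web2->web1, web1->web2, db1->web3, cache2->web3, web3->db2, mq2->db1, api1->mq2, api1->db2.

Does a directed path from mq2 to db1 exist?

Yes

Explore from mq2.
Distance 1: reach db1.
Found db1.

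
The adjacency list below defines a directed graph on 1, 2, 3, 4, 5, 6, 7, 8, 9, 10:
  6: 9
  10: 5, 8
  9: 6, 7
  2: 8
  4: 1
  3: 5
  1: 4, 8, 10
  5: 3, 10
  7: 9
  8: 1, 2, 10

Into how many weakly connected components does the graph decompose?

From 1: component {1, 2, 3, 4, 5, 8, 10}.
From 6: component {6, 7, 9}.
That's 2 components.

2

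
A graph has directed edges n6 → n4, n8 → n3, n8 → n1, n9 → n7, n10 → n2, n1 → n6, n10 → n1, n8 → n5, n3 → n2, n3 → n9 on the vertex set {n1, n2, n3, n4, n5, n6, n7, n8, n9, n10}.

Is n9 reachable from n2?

No

n2 has no outgoing edges, so nothing is reachable from it.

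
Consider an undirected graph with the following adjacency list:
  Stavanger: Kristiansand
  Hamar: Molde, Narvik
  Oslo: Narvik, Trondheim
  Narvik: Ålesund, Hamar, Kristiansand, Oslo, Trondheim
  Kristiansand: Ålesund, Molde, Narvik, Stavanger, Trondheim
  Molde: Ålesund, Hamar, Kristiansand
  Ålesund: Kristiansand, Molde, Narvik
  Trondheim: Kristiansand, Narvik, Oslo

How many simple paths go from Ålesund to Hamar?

Ålesund–Kristiansand–Molde–Hamar
Ålesund–Kristiansand–Narvik–Hamar
Ålesund–Kristiansand–Trondheim–Narvik–Hamar
Ålesund–Kristiansand–Trondheim–Oslo–Narvik–Hamar
Ålesund–Molde–Hamar
Ålesund–Molde–Kristiansand–Narvik–Hamar
Ålesund–Molde–Kristiansand–Trondheim–Narvik–Hamar
Ålesund–Molde–Kristiansand–Trondheim–Oslo–Narvik–Hamar
Ålesund–Narvik–Hamar
Ålesund–Narvik–Kristiansand–Molde–Hamar
Ålesund–Narvik–Oslo–Trondheim–Kristiansand–Molde–Hamar
Ålesund–Narvik–Trondheim–Kristiansand–Molde–Hamar

12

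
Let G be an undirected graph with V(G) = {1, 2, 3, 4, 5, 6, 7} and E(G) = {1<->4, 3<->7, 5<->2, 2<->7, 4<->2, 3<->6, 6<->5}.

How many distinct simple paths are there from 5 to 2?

5–2
5–6–3–7–2

2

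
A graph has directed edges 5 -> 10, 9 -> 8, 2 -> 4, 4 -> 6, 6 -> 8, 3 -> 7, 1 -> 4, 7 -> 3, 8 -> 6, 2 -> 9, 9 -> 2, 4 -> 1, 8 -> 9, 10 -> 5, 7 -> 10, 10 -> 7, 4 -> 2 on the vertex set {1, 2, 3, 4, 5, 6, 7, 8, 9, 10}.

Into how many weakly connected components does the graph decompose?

2

From 1: component {1, 2, 4, 6, 8, 9}.
From 3: component {3, 5, 7, 10}.
That's 2 components.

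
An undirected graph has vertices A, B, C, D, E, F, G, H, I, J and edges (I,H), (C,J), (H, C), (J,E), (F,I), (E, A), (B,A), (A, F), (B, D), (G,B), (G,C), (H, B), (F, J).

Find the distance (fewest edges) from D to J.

Distance 0: D.
Distance 1: B.
Distance 2: A, G, H.
Distance 3: C, E, F, I.
Distance 4: J — contains J.

4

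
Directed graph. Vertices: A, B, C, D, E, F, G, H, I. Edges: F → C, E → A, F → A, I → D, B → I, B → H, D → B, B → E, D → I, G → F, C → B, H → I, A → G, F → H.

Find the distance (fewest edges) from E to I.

Distance 0: E.
Distance 1: A.
Distance 2: G.
Distance 3: F.
Distance 4: C, H.
Distance 5: B, I — contains I.

5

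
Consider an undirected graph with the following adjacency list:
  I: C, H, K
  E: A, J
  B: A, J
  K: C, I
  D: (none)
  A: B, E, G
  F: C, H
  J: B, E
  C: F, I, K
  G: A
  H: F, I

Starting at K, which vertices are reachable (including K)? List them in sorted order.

Start at K.
Its neighbours: C, I.
Then their neighbours: F, H.
Nothing further is reachable.

C, F, H, I, K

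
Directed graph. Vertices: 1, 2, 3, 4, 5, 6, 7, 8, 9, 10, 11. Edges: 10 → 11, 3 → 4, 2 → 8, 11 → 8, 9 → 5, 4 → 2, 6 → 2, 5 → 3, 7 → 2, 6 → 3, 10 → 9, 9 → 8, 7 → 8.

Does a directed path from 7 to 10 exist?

Explore from 7.
Distance 1: reach 2, 8.
The search from 7 is exhausted; no directed path reaches 10.

No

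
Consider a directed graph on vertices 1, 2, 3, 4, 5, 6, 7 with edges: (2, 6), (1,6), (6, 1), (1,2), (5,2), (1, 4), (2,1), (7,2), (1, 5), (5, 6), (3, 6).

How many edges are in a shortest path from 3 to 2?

3

Distance 0: 3.
Distance 1: 6.
Distance 2: 1.
Distance 3: 2, 4, 5 — contains 2.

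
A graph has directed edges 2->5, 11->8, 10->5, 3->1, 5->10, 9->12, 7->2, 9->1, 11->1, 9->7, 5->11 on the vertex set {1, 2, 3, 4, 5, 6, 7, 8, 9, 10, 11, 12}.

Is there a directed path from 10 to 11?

Yes

Explore from 10.
Distance 1: reach 5.
Distance 2: reach 11.
Found 11.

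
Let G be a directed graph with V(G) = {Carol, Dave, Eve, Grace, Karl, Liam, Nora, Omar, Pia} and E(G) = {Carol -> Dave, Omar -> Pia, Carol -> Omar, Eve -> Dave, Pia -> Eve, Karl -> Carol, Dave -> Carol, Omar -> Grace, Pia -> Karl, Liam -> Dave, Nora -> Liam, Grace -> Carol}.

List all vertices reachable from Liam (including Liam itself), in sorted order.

Start at Liam.
Its neighbours: Dave.
Then their neighbours: Carol.
Then next layer: Omar.
Then next layer: Grace, Pia.
Then next layer: Eve, Karl.
Nothing further is reachable.

Carol, Dave, Eve, Grace, Karl, Liam, Omar, Pia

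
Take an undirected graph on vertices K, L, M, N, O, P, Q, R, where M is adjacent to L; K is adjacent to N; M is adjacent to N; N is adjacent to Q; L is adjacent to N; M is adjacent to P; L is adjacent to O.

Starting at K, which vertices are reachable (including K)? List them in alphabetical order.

Start at K.
Its neighbours: N.
Then their neighbours: L, M, Q.
Then next layer: O, P.
Nothing further is reachable.

K, L, M, N, O, P, Q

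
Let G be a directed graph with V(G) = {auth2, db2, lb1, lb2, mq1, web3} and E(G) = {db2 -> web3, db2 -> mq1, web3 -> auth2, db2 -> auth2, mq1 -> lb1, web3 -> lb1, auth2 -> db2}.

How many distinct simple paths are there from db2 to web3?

1

db2→web3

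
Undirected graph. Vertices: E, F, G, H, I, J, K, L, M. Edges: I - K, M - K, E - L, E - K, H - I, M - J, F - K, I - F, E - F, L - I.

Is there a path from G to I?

No

G has no edges, so nothing is reachable from it.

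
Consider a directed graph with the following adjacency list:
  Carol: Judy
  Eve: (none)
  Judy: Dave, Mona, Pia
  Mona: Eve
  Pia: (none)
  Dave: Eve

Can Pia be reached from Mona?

Explore from Mona.
Distance 1: reach Eve.
The search from Mona is exhausted; no directed path reaches Pia.

No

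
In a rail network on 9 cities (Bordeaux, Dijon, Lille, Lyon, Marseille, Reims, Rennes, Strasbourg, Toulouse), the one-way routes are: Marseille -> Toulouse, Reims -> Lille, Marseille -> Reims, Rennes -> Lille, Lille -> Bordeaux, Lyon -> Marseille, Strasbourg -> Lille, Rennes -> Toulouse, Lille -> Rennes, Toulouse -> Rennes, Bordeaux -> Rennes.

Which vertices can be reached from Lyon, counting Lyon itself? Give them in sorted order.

Bordeaux, Lille, Lyon, Marseille, Reims, Rennes, Toulouse

Start at Lyon.
Its neighbours: Marseille.
Then their neighbours: Reims, Toulouse.
Then next layer: Lille, Rennes.
Then next layer: Bordeaux.
Nothing further is reachable.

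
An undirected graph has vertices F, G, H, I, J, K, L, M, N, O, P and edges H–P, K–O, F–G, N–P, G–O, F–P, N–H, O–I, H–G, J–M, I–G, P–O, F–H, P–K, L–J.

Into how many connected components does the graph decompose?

2

From F: component {F, G, H, I, K, N, O, P}.
From J: component {J, L, M}.
That's 2 components.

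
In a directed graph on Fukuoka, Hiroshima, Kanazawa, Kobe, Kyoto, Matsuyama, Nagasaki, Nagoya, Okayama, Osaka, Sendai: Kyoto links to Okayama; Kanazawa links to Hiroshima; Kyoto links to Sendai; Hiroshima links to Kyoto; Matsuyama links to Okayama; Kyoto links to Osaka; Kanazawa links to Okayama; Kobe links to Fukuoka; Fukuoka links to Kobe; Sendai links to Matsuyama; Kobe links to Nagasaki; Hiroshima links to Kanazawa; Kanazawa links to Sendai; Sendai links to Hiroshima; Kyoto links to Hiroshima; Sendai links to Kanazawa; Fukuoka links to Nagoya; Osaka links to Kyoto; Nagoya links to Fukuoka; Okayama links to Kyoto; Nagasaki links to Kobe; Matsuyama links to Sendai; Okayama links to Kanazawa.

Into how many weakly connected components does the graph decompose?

2

From Fukuoka: component {Fukuoka, Kobe, Nagasaki, Nagoya}.
From Hiroshima: component {Hiroshima, Kanazawa, Kyoto, Matsuyama, Okayama, Osaka, Sendai}.
That's 2 components.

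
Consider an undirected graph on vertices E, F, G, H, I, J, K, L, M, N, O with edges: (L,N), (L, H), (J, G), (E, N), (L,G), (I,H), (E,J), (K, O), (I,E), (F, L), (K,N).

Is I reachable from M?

No

M has no edges, so nothing is reachable from it.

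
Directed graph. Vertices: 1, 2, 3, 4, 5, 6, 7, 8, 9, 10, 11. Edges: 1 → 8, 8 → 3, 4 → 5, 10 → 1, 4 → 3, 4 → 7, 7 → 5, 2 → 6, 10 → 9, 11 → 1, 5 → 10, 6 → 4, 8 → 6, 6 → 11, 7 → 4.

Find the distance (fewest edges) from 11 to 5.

Distance 0: 11.
Distance 1: 1.
Distance 2: 8.
Distance 3: 3, 6.
Distance 4: 4.
Distance 5: 5, 7 — contains 5.

5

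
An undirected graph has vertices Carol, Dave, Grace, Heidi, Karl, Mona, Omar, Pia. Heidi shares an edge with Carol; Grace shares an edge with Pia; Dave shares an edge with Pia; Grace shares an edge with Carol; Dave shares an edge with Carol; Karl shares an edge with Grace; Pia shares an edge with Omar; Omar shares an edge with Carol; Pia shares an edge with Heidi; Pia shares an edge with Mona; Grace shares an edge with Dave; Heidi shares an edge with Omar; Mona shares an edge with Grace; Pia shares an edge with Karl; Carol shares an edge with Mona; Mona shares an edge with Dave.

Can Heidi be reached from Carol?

Explore from Carol.
Distance 1: reach Dave, Grace, Heidi, Mona, Omar.
Found Heidi.

Yes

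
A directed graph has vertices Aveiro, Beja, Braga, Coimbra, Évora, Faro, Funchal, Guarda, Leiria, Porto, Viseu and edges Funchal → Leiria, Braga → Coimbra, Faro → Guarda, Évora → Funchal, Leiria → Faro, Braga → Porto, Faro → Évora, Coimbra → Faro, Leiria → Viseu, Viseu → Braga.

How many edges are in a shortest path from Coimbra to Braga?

Distance 0: Coimbra.
Distance 1: Faro.
Distance 2: Évora, Guarda.
Distance 3: Funchal.
Distance 4: Leiria.
Distance 5: Viseu.
Distance 6: Braga — contains Braga.

6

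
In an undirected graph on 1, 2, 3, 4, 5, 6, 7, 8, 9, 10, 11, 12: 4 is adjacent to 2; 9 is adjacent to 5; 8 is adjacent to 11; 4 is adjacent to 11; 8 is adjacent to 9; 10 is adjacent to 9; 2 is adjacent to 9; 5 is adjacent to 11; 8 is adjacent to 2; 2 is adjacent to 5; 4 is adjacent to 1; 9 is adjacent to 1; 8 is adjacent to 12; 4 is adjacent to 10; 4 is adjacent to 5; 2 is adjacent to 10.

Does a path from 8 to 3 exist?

No

Explore from 8.
Distance 1: reach 2, 9, 11, 12.
Distance 2: reach 1, 4, 5, 10.
The search is exhausted without reaching 3; it lies in a different component.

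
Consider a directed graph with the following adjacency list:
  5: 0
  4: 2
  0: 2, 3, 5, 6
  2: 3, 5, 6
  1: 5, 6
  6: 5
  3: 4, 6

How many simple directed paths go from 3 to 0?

3

3→4→2→5→0
3→4→2→6→5→0
3→6→5→0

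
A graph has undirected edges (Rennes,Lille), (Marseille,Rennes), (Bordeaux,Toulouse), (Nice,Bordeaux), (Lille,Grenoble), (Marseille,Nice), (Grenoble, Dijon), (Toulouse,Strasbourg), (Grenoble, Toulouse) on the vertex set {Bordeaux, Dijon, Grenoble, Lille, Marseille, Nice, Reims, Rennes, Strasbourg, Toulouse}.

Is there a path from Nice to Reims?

No

Explore from Nice.
Distance 1: reach Bordeaux, Marseille.
Distance 2: reach Rennes, Toulouse.
Distance 3: reach Grenoble, Lille, Strasbourg.
Distance 4: reach Dijon.
The search is exhausted without reaching Reims; it lies in a different component.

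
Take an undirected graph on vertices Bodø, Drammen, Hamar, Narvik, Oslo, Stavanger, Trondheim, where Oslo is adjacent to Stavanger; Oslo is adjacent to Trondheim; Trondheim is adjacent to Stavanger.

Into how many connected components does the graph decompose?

From Bodø: component {Bodø}.
From Drammen: component {Drammen}.
From Hamar: component {Hamar}.
From Narvik: component {Narvik}.
From Oslo: component {Oslo, Stavanger, Trondheim}.
That's 5 components.

5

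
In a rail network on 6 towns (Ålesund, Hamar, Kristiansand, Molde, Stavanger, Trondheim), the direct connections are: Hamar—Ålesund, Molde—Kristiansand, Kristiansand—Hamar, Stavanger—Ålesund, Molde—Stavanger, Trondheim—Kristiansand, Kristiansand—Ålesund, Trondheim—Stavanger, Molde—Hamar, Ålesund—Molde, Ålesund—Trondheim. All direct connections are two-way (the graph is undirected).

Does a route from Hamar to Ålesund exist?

Explore from Hamar.
Distance 1: reach Ålesund, Kristiansand, Molde.
Found Ålesund.

Yes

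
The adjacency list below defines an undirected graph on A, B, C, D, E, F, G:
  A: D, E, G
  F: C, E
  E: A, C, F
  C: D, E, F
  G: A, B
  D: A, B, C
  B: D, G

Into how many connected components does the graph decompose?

From A: component {A, B, C, D, E, F, G}.
That's 1 component.

1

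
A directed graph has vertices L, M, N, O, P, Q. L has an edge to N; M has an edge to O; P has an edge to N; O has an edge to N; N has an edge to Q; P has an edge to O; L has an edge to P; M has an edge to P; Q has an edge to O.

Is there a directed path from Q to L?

Explore from Q.
Distance 1: reach O.
Distance 2: reach N.
The search from Q is exhausted; no directed path reaches L.

No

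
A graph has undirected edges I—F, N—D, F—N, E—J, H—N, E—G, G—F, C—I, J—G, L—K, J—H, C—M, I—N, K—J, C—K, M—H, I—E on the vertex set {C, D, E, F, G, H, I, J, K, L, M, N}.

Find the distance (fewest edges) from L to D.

5

Distance 0: L.
Distance 1: K.
Distance 2: C, J.
Distance 3: E, G, H, I, M.
Distance 4: F, N.
Distance 5: D — contains D.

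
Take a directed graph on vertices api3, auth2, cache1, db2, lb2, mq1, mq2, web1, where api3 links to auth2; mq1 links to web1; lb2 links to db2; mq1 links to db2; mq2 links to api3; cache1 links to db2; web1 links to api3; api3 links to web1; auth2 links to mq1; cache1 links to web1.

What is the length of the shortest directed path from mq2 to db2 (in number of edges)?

4

Distance 0: mq2.
Distance 1: api3.
Distance 2: auth2, web1.
Distance 3: mq1.
Distance 4: db2 — contains db2.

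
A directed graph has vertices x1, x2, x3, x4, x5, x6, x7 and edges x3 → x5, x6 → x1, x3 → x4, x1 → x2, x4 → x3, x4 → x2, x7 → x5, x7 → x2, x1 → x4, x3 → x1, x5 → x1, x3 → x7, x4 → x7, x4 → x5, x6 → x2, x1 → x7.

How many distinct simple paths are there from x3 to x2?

16

x3→x1→x2
x3→x1→x4→x2
x3→x1→x4→x7→x2
x3→x1→x7→x2
x3→x4→x2
x3→x4→x5→x1→x2
x3→x4→x5→x1→x7→x2
x3→x4→x7→x2
... and 8 more.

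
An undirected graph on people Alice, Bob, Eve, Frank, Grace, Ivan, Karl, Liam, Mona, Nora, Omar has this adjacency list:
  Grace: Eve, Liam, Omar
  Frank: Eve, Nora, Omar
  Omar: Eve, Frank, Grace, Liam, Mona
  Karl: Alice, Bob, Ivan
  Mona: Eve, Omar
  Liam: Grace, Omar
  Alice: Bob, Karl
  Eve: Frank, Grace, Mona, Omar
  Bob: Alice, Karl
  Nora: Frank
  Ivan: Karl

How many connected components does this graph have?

From Alice: component {Alice, Bob, Ivan, Karl}.
From Eve: component {Eve, Frank, Grace, Liam, Mona, Nora, Omar}.
That's 2 components.

2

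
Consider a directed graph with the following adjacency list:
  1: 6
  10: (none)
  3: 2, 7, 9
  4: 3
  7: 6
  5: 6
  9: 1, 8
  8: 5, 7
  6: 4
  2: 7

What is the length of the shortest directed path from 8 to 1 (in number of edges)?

6

Distance 0: 8.
Distance 1: 5, 7.
Distance 2: 6.
Distance 3: 4.
Distance 4: 3.
Distance 5: 2, 9.
Distance 6: 1 — contains 1.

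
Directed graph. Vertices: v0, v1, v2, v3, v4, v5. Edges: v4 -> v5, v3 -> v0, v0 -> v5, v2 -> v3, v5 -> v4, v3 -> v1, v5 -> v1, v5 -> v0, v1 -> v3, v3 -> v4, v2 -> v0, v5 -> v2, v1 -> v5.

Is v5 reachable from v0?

Explore from v0.
Distance 1: reach v5.
Found v5.

Yes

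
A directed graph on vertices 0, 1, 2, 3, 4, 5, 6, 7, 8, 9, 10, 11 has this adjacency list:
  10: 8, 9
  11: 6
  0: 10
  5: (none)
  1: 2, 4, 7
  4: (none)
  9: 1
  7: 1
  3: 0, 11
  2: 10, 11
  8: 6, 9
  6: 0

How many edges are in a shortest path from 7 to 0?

5

Distance 0: 7.
Distance 1: 1.
Distance 2: 2, 4.
Distance 3: 10, 11.
Distance 4: 6, 8, 9.
Distance 5: 0 — contains 0.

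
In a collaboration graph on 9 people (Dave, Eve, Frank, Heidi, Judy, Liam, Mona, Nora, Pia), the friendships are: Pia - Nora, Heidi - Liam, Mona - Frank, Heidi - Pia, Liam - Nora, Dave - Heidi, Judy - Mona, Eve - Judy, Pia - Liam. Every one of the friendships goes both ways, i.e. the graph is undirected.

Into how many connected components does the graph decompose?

2

From Dave: component {Dave, Heidi, Liam, Nora, Pia}.
From Eve: component {Eve, Frank, Judy, Mona}.
That's 2 components.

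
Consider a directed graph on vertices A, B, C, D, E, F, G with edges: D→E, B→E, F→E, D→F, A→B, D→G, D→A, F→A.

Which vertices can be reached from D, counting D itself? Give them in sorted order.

Start at D.
Its neighbours: A, E, F, G.
Then their neighbours: B.
Nothing further is reachable.

A, B, D, E, F, G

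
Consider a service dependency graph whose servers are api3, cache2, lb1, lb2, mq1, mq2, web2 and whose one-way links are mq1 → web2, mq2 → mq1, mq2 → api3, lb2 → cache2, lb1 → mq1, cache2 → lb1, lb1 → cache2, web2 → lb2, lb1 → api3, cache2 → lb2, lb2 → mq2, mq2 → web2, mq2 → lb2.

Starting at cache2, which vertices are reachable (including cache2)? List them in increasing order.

api3, cache2, lb1, lb2, mq1, mq2, web2

Start at cache2.
Its neighbours: lb1, lb2.
Then their neighbours: api3, mq1, mq2.
Then next layer: web2.
Every vertex is now reached.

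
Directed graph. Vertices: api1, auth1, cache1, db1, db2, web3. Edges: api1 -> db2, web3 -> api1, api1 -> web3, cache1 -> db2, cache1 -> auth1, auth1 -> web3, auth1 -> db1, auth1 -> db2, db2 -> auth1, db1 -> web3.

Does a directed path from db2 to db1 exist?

Explore from db2.
Distance 1: reach auth1.
Distance 2: reach db1, web3.
Found db1.

Yes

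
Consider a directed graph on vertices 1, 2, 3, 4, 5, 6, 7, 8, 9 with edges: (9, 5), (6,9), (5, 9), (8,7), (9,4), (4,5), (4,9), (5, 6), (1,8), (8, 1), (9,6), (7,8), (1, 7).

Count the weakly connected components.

4

From 1: component {1, 7, 8}.
From 2: component {2}.
From 3: component {3}.
From 4: component {4, 5, 6, 9}.
That's 4 components.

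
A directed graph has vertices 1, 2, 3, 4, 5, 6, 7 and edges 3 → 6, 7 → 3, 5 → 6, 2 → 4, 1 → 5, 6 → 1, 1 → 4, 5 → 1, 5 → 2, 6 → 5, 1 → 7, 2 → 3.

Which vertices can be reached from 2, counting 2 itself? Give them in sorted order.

Start at 2.
Its neighbours: 3, 4.
Then their neighbours: 6.
Then next layer: 1, 5.
Then next layer: 7.
Every vertex is now reached.

1, 2, 3, 4, 5, 6, 7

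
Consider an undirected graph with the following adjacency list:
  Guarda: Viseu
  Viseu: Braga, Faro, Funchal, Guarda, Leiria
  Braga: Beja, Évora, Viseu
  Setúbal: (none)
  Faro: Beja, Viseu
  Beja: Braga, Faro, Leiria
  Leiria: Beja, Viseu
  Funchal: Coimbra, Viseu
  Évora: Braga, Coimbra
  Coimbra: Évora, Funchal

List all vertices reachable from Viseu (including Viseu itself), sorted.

Start at Viseu.
Its neighbours: Braga, Faro, Funchal, Guarda, Leiria.
Then their neighbours: Beja, Coimbra, Évora.
Nothing further is reachable.

Beja, Braga, Coimbra, Évora, Faro, Funchal, Guarda, Leiria, Viseu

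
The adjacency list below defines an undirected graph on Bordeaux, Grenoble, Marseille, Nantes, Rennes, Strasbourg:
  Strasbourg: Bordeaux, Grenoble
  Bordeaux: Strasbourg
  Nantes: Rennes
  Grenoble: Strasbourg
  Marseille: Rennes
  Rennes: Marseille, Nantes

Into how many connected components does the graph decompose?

From Bordeaux: component {Bordeaux, Grenoble, Strasbourg}.
From Marseille: component {Marseille, Nantes, Rennes}.
That's 2 components.

2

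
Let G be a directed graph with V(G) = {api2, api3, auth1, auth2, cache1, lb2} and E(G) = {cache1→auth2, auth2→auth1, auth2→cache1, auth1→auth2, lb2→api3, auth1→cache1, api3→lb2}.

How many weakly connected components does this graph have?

From api2: component {api2}.
From api3: component {api3, lb2}.
From auth1: component {auth1, auth2, cache1}.
That's 3 components.

3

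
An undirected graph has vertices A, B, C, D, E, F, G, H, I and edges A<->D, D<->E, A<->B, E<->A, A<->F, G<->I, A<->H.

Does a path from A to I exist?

No

Explore from A.
Distance 1: reach B, D, E, F, H.
The search is exhausted without reaching I; it lies in a different component.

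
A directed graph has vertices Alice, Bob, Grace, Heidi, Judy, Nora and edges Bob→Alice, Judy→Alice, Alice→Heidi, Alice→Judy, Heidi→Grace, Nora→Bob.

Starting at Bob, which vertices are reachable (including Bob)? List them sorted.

Alice, Bob, Grace, Heidi, Judy

Start at Bob.
Its neighbours: Alice.
Then their neighbours: Heidi, Judy.
Then next layer: Grace.
Nothing further is reachable.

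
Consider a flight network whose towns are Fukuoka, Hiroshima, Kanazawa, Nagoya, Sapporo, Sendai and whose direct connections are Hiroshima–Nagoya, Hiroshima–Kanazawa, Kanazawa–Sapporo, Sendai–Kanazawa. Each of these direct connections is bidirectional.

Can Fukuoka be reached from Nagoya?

No

Explore from Nagoya.
Distance 1: reach Hiroshima.
Distance 2: reach Kanazawa.
Distance 3: reach Sapporo, Sendai.
The search is exhausted without reaching Fukuoka; it lies in a different component.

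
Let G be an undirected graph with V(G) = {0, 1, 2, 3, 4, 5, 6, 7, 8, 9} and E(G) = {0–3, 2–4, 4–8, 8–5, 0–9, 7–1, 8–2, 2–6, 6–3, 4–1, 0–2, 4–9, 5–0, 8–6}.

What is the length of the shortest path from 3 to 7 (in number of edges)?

Distance 0: 3.
Distance 1: 0, 6.
Distance 2: 2, 5, 8, 9.
Distance 3: 4.
Distance 4: 1.
Distance 5: 7 — contains 7.

5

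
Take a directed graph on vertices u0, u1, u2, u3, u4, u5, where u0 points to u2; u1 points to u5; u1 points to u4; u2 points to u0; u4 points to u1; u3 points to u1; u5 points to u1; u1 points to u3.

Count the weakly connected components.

From u0: component {u0, u2}.
From u1: component {u1, u3, u4, u5}.
That's 2 components.

2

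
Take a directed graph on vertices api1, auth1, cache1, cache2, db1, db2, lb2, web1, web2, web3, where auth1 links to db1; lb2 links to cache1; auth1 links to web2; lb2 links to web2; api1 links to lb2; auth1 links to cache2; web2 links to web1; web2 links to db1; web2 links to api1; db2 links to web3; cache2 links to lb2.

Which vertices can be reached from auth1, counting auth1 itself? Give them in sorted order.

Start at auth1.
Its neighbours: cache2, db1, web2.
Then their neighbours: api1, lb2, web1.
Then next layer: cache1.
Nothing further is reachable.

api1, auth1, cache1, cache2, db1, lb2, web1, web2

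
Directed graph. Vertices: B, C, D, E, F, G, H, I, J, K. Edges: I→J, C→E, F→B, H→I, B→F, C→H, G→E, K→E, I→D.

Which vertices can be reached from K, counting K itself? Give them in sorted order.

Start at K.
Its neighbours: E.
Nothing further is reachable.

E, K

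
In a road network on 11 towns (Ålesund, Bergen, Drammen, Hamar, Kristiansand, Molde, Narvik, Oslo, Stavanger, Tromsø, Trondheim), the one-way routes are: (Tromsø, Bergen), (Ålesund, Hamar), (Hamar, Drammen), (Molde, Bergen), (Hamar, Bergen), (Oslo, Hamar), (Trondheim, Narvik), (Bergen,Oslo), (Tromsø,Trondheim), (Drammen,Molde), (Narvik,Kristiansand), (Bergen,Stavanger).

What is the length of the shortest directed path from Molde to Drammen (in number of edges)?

4

Distance 0: Molde.
Distance 1: Bergen.
Distance 2: Oslo, Stavanger.
Distance 3: Hamar.
Distance 4: Drammen — contains Drammen.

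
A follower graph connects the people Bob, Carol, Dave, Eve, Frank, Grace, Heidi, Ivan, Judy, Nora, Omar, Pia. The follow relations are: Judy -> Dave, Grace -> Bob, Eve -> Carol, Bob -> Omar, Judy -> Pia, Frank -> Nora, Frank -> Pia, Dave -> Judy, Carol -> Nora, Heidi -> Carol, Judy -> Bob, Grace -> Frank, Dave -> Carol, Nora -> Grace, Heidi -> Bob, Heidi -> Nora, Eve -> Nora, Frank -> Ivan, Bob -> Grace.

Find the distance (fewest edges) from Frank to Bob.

Distance 0: Frank.
Distance 1: Ivan, Nora, Pia.
Distance 2: Grace.
Distance 3: Bob — contains Bob.

3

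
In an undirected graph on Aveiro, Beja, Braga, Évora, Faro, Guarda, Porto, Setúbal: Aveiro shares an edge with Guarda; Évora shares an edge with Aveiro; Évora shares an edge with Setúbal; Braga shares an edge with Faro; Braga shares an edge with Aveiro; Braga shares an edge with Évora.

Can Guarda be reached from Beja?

Beja has no edges, so nothing is reachable from it.

No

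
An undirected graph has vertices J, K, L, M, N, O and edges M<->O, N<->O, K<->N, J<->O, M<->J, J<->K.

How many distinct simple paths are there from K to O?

3

K–J–M–O
K–J–O
K–N–O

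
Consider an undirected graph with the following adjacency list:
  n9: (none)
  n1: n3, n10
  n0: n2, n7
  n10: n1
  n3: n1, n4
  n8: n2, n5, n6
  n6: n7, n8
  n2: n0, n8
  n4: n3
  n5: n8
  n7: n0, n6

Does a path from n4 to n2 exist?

No

Explore from n4.
Distance 1: reach n3.
Distance 2: reach n1.
Distance 3: reach n10.
The search is exhausted without reaching n2; it lies in a different component.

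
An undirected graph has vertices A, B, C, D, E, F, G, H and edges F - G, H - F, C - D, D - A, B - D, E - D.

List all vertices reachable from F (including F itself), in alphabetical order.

Start at F.
Its neighbours: G, H.
Nothing further is reachable.

F, G, H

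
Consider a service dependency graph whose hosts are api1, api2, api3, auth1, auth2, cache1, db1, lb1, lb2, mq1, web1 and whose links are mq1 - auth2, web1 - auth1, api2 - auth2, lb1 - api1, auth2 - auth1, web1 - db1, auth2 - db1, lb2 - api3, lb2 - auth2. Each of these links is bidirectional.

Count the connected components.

From api1: component {api1, lb1}.
From api2: component {api2, api3, auth1, auth2, db1, lb2, mq1, web1}.
From cache1: component {cache1}.
That's 3 components.

3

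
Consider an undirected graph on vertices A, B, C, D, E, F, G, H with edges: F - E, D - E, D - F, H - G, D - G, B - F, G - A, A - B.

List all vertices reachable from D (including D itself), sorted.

Start at D.
Its neighbours: E, F, G.
Then their neighbours: A, B, H.
Nothing further is reachable.

A, B, D, E, F, G, H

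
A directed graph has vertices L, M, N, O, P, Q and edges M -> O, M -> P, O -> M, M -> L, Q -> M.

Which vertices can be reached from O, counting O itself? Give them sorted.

Start at O.
Its neighbours: M.
Then their neighbours: L, P.
Nothing further is reachable.

L, M, O, P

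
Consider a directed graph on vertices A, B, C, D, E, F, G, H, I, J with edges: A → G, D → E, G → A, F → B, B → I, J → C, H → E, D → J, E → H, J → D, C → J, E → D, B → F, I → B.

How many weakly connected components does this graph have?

From A: component {A, G}.
From B: component {B, F, I}.
From C: component {C, D, E, H, J}.
That's 3 components.

3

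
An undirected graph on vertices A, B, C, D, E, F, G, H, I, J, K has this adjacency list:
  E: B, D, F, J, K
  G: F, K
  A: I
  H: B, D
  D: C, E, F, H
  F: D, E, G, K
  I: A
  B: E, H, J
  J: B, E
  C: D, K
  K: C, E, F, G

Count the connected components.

2

From A: component {A, I}.
From B: component {B, C, D, E, F, G, H, J, K}.
That's 2 components.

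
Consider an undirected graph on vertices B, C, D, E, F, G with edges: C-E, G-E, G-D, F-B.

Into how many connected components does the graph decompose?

From B: component {B, F}.
From C: component {C, D, E, G}.
That's 2 components.

2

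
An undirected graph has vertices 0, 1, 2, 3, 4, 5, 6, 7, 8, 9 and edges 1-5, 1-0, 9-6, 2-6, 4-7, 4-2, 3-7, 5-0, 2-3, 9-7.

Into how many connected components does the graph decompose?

From 0: component {0, 1, 5}.
From 2: component {2, 3, 4, 6, 7, 9}.
From 8: component {8}.
That's 3 components.

3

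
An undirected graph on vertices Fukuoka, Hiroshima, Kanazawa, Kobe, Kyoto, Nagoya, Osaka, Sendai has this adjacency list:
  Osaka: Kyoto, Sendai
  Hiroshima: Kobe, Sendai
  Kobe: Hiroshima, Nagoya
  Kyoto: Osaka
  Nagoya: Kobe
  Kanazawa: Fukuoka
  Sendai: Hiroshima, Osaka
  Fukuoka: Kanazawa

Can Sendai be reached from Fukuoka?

No

Explore from Fukuoka.
Distance 1: reach Kanazawa.
The search is exhausted without reaching Sendai; it lies in a different component.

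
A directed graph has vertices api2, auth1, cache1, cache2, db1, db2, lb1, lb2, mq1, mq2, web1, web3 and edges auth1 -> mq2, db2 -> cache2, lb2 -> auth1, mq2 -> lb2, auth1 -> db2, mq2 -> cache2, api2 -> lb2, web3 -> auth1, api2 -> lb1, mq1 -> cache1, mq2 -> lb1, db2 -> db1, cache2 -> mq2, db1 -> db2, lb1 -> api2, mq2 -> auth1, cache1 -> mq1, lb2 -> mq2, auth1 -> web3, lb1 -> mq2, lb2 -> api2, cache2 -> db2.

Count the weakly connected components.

3

From api2: component {api2, auth1, cache2, db1, db2, lb1, lb2, mq2, web3}.
From cache1: component {cache1, mq1}.
From web1: component {web1}.
That's 3 components.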